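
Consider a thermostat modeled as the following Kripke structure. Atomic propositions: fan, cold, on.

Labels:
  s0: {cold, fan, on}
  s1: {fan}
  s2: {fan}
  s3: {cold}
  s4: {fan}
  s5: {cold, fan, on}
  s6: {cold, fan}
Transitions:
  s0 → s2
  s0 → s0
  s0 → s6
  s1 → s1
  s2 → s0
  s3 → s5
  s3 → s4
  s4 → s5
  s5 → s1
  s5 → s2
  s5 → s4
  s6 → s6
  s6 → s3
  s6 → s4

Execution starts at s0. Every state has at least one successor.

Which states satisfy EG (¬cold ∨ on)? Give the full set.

{s0, s1, s2, s4, s5}

States satisfying ¬cold ∨ on: {s0, s1, s2, s4, s5}.
States satisfying EG (¬cold ∨ on): {s0, s1, s2, s4, s5}.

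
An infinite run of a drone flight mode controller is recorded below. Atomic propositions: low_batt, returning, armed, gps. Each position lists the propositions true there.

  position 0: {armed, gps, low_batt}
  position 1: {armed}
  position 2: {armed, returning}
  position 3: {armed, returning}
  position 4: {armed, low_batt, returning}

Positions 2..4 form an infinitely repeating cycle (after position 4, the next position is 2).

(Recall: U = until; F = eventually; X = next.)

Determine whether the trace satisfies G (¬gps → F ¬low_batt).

Holds

¬gps → F ¬low_batt holds at every position 0..4, and those are all positions ever visited, so G (¬gps → F ¬low_batt) holds.
Positions where ¬gps holds: 1, 2, 3, 4.
Check F ¬low_batt at each: 1→ok, 2→ok, 3→ok, 4→ok.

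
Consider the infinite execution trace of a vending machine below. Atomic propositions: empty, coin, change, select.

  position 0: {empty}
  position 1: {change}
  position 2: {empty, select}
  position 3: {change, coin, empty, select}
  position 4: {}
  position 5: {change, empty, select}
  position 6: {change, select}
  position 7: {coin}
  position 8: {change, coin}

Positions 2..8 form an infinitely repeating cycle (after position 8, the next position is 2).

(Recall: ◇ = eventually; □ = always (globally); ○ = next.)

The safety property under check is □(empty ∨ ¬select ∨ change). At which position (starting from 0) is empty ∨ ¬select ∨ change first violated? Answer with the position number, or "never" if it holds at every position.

empty ∨ ¬select ∨ change holds at every position 0..8, and those are all the positions the trace ever visits, so the invariant □(empty ∨ ¬select ∨ change) is never violated.

never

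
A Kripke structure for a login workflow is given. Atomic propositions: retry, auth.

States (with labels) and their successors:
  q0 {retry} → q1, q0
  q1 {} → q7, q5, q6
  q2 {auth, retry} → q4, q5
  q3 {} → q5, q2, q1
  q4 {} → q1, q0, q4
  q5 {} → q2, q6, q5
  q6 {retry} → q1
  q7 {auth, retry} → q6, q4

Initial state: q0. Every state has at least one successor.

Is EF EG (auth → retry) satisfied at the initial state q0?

Satisfied

States satisfying EG (auth → retry): {q0, q1, q2, q3, q4, q5, q6, q7}.
States satisfying EF EG (auth → retry): {q0, q1, q2, q3, q4, q5, q6, q7}.
Some path from q0 reaches a state where EG (auth → retry) holds.
q0 ∈ Sat(EF EG (auth → retry)).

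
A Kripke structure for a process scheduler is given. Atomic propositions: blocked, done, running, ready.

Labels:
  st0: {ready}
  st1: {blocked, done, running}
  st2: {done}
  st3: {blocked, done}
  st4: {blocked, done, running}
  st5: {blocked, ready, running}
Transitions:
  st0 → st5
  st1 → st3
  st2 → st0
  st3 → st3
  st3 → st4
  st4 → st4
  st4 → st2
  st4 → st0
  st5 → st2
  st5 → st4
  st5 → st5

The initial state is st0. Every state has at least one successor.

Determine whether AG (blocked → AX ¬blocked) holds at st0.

States satisfying blocked → AX ¬blocked: {st0, st2}.
States satisfying AG (blocked → AX ¬blocked): ∅.
st4 is reachable from st0 and violates blocked → AX ¬blocked, so AG fails at st0.
st0 ∉ Sat(AG (blocked → AX ¬blocked)).

Does not hold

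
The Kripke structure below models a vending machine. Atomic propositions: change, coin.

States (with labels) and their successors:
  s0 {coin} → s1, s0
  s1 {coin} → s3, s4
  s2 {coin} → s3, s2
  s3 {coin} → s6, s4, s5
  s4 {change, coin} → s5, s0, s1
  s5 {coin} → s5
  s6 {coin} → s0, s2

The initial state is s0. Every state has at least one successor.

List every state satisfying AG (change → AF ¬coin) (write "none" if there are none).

States satisfying change → AF ¬coin: {s0, s1, s2, s3, s5, s6}.
States satisfying AG (change → AF ¬coin): {s5}.

{s5}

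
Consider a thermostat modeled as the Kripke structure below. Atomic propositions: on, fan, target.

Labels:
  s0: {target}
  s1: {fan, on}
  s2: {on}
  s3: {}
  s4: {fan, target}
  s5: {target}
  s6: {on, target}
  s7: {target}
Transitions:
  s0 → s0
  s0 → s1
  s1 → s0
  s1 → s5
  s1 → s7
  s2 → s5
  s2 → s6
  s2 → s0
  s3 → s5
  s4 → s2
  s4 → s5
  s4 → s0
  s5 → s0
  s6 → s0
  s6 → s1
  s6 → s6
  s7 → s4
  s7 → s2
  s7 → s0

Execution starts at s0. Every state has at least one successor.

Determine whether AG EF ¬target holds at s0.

States satisfying EF ¬target: {s0, s1, s2, s3, s4, s5, s6, s7}.
States satisfying AG EF ¬target: {s0, s1, s2, s3, s4, s5, s6, s7}.
Every state reachable from s0 satisfies EF ¬target.
s0 ∈ Sat(AG EF ¬target).

Holds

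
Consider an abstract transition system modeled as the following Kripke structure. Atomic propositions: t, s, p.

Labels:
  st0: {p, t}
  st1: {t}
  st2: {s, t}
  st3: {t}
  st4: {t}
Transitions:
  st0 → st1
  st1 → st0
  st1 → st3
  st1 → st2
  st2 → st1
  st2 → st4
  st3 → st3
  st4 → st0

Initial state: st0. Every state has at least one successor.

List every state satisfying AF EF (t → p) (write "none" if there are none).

{st0, st1, st2, st4}

States satisfying EF (t → p): {st0, st1, st2, st4}.
States satisfying AF EF (t → p): {st0, st1, st2, st4}.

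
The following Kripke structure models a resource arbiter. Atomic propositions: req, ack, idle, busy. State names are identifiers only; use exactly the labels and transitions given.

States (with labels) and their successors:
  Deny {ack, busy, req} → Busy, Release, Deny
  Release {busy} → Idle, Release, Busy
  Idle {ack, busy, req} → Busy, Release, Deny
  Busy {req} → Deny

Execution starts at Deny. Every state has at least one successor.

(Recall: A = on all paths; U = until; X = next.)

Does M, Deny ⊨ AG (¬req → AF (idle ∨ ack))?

Does not hold

States satisfying ¬req → AF (idle ∨ ack): {Deny, Idle, Busy}.
States satisfying AG (¬req → AF (idle ∨ ack)): ∅.
Release is reachable from Deny and violates ¬req → AF (idle ∨ ack), so AG fails at Deny.
Deny ∉ Sat(AG (¬req → AF (idle ∨ ack))).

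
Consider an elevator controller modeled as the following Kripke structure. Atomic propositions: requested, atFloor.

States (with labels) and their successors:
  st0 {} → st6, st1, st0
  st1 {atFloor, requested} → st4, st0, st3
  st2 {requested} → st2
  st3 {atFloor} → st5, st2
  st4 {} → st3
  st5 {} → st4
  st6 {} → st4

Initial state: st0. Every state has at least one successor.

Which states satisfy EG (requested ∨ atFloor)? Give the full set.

States satisfying requested ∨ atFloor: {st1, st2, st3}.
States satisfying EG (requested ∨ atFloor): {st1, st2, st3}.

{st1, st2, st3}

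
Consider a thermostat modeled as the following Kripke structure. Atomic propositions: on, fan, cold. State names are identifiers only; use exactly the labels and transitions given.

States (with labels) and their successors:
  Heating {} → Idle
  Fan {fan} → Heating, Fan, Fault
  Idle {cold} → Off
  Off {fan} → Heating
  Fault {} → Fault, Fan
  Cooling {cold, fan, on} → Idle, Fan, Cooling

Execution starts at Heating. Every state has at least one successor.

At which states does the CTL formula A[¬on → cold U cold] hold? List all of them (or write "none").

States satisfying ¬on → cold: {Idle, Cooling}.
States satisfying cold: {Idle, Cooling}.
States satisfying A[¬on → cold U cold]: {Idle, Cooling}.

{Idle, Cooling}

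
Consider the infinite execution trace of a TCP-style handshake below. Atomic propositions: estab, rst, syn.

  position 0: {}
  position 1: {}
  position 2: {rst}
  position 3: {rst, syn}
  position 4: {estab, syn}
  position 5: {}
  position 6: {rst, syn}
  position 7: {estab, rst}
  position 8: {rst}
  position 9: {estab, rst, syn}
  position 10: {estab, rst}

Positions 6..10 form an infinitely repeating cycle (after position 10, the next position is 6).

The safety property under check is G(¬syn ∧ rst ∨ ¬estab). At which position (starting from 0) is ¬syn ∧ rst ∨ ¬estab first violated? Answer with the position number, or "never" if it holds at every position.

Check ¬syn ∧ rst ∨ ¬estab at each position in order: 0 ✓, 1 ✓, 2 ✓, 3 ✓.
At position 4 the labels are {estab, syn}, so ¬syn ∧ rst ∨ ¬estab is false there. This is the first violation.

4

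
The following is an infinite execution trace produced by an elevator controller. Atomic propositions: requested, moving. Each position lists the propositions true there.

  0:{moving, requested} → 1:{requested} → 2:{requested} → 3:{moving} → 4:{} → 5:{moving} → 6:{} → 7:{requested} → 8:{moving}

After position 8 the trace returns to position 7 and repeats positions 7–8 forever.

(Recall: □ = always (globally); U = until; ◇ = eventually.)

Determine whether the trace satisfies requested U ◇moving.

Yes

Walking from position 0: ◇moving first holds at position 0, and requested holds at every earlier position along the way, so requested U ◇moving holds.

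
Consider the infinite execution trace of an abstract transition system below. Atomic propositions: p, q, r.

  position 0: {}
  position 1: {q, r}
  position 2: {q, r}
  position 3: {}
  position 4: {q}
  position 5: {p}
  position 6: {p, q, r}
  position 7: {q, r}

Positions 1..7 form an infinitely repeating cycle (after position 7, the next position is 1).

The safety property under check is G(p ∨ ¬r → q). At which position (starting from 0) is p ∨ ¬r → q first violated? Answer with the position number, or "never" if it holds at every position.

0

At position 0 the labels are {}, so p ∨ ¬r → q is false there. This is the first violation.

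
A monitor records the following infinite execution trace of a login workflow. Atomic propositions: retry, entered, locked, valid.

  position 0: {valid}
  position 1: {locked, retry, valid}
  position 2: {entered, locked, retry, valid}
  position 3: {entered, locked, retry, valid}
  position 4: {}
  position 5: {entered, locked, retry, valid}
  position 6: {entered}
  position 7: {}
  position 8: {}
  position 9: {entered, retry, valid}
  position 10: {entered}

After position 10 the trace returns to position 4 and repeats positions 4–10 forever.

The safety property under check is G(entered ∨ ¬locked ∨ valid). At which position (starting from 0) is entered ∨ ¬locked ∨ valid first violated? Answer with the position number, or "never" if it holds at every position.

entered ∨ ¬locked ∨ valid holds at every position 0..10, and those are all the positions the trace ever visits, so the invariant G(entered ∨ ¬locked ∨ valid) is never violated.

never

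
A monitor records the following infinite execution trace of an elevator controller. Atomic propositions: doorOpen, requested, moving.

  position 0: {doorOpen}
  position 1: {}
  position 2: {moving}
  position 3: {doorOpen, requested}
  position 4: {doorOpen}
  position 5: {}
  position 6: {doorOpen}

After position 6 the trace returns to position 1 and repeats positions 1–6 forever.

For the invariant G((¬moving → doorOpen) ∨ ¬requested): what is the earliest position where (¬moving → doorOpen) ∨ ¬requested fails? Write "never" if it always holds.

never

(¬moving → doorOpen) ∨ ¬requested holds at every position 0..6, and those are all the positions the trace ever visits, so the invariant G((¬moving → doorOpen) ∨ ¬requested) is never violated.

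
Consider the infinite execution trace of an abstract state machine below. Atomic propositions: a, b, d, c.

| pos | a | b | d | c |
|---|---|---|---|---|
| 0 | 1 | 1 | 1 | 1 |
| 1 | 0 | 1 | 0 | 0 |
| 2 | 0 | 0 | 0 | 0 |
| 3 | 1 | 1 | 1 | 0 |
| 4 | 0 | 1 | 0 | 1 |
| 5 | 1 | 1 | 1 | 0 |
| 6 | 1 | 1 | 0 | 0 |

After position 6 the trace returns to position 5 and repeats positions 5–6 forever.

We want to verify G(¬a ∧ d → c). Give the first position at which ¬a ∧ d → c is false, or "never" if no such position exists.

never

¬a ∧ d → c holds at every position 0..6, and those are all the positions the trace ever visits, so the invariant G(¬a ∧ d → c) is never violated.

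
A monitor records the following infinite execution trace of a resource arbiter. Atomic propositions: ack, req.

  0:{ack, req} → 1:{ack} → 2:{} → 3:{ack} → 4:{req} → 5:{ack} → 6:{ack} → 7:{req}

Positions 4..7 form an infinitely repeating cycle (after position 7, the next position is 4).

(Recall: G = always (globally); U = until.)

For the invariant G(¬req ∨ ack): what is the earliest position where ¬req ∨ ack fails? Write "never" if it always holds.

4

Check ¬req ∨ ack at each position in order: 0 ✓, 1 ✓, 2 ✓, 3 ✓.
At position 4 the labels are {req}, so ¬req ∨ ack is false there. This is the first violation.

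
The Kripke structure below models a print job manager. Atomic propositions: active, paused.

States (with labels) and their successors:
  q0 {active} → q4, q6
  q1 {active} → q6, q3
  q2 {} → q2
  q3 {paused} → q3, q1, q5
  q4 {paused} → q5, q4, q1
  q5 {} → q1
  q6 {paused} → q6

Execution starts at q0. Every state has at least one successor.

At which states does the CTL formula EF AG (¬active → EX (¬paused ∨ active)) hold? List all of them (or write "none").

{q2}

States satisfying AG (¬active → EX (¬paused ∨ active)): {q2}.
States satisfying EF AG (¬active → EX (¬paused ∨ active)): {q2}.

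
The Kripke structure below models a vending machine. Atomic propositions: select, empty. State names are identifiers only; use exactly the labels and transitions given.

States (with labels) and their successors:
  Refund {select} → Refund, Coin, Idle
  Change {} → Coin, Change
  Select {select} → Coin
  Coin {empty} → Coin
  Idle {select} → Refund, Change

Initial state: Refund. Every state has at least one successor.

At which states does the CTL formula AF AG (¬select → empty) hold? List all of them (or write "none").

States satisfying AG (¬select → empty): {Select, Coin}.
States satisfying AF AG (¬select → empty): {Select, Coin}.

{Select, Coin}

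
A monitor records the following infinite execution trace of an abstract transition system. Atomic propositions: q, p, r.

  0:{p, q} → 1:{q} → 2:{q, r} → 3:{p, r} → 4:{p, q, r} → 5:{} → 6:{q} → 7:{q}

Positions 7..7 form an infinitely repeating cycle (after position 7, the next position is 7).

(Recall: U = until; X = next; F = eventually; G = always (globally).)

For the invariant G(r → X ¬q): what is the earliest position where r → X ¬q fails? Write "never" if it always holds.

3

Check r → X ¬q at each position in order: 0 ✓, 1 ✓, 2 ✓.
At position 3 the labels are {p, r} and the next position 4 has {p, q, r}, so r → X ¬q is false there. This is the first violation.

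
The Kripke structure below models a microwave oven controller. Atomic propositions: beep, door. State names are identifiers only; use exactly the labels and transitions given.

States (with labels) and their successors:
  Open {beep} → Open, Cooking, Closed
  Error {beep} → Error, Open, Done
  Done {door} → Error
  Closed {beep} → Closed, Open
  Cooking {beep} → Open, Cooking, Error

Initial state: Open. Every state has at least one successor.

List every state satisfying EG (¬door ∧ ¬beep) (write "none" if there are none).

none

States satisfying ¬door ∧ ¬beep: ∅.
States satisfying EG (¬door ∧ ¬beep): ∅.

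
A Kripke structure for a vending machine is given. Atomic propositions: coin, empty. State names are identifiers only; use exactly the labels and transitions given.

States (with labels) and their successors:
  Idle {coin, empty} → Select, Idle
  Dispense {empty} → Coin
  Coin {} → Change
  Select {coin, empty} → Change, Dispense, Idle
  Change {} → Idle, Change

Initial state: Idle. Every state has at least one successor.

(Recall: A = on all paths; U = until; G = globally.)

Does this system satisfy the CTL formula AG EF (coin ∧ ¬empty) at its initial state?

No

States satisfying EF (coin ∧ ¬empty): ∅.
States satisfying AG EF (coin ∧ ¬empty): ∅.
Change is reachable from Idle and violates EF (coin ∧ ¬empty), so AG fails at Idle.
Idle ∉ Sat(AG EF (coin ∧ ¬empty)).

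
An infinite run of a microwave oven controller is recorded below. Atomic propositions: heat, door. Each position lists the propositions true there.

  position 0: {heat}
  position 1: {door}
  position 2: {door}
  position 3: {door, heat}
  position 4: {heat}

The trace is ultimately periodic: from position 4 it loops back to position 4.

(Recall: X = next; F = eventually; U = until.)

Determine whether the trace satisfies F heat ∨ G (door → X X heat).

Yes

heat holds at position 0, which is reachable from 0, so F heat holds.
door → X X heat holds at every position 0..4, and those are all positions ever visited, so G (door → X X heat) holds.
Positions where door holds: 1, 2, 3.
Check X X heat at each: 1→ok, 2→ok, 3→ok.
At position 0: F heat is true; G (door → X X heat) is true; so F heat ∨ G (door → X X heat) is true.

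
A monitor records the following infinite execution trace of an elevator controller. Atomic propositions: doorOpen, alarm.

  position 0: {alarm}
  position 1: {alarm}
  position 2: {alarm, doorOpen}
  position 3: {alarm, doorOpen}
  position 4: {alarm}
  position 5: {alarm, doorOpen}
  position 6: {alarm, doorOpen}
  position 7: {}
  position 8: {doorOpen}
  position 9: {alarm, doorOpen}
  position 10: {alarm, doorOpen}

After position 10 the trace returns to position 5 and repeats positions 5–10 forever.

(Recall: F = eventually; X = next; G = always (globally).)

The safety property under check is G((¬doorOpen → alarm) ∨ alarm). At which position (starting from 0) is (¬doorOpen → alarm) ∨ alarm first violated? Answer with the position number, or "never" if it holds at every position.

7

Check (¬doorOpen → alarm) ∨ alarm at each position in order: 0 ✓, 1 ✓, 2 ✓, 3 ✓, 4 ✓, 5 ✓, 6 ✓.
At position 7 the labels are {}, so (¬doorOpen → alarm) ∨ alarm is false there. This is the first violation.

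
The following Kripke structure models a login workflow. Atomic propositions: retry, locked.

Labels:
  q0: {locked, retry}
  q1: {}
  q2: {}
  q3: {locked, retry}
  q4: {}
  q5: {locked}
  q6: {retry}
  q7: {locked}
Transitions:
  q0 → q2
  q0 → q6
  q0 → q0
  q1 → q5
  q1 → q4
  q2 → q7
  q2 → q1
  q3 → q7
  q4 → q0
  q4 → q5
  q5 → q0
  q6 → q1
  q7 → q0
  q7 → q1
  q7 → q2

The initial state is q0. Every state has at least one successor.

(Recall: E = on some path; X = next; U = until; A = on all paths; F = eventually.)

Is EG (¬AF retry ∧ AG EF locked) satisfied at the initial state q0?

States satisfying ¬AF retry ∧ AG EF locked: {q2, q7}.
States satisfying EG (¬AF retry ∧ AG EF locked): {q2, q7}.
No suitable path/successor from q0 witnesses the formula.
q0 ∉ Sat(EG (¬AF retry ∧ AG EF locked)).

Does not hold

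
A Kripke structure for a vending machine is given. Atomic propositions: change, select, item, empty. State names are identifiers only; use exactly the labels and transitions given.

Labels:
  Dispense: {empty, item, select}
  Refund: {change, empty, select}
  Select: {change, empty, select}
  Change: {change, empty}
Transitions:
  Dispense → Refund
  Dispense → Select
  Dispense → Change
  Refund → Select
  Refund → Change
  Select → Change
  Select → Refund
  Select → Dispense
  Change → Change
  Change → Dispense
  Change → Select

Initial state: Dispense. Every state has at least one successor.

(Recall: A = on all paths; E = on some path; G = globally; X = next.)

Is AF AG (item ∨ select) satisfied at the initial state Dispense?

States satisfying AG (item ∨ select): ∅.
States satisfying AF AG (item ∨ select): ∅.
There is a path from Dispense along which AG (item ∨ select) never holds.
Dispense ∉ Sat(AF AG (item ∨ select)).

No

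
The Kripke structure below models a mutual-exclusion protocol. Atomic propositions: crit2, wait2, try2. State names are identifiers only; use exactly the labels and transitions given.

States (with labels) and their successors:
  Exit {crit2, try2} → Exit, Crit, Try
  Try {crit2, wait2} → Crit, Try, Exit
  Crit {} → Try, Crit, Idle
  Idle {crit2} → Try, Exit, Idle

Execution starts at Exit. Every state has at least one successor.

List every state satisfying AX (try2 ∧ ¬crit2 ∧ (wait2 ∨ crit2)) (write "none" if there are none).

none

States satisfying try2 ∧ ¬crit2 ∧ (wait2 ∨ crit2): ∅.
States satisfying AX (try2 ∧ ¬crit2 ∧ (wait2 ∨ crit2)): ∅.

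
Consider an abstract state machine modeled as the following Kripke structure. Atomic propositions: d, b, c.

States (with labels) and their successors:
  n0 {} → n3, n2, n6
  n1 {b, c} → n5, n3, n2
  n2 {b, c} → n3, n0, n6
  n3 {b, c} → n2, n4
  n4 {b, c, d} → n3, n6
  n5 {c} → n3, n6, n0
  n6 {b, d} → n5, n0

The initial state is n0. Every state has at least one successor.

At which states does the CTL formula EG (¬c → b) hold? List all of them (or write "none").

States satisfying ¬c → b: {n1, n2, n3, n4, n5, n6}.
States satisfying EG (¬c → b): {n1, n2, n3, n4, n5, n6}.

{n1, n2, n3, n4, n5, n6}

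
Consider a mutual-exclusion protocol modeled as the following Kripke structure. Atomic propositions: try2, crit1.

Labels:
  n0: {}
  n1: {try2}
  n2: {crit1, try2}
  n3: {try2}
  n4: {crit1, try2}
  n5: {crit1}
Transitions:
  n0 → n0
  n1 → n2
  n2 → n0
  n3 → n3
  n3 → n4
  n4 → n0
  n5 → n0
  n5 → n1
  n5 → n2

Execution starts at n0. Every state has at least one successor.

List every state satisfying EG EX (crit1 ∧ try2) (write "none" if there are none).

States satisfying EX (crit1 ∧ try2): {n1, n3, n5}.
States satisfying EG EX (crit1 ∧ try2): {n3}.

{n3}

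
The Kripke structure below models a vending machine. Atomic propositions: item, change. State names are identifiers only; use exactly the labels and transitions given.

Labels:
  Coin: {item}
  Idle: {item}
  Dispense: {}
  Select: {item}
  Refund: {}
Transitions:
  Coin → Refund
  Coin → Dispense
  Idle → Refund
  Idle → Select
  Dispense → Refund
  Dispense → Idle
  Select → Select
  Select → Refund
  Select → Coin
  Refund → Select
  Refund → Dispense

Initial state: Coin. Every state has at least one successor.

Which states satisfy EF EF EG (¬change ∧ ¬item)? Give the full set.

{Coin, Idle, Dispense, Select, Refund}

States satisfying EF EG (¬change ∧ ¬item): {Coin, Idle, Dispense, Select, Refund}.
States satisfying EF EF EG (¬change ∧ ¬item): {Coin, Idle, Dispense, Select, Refund}.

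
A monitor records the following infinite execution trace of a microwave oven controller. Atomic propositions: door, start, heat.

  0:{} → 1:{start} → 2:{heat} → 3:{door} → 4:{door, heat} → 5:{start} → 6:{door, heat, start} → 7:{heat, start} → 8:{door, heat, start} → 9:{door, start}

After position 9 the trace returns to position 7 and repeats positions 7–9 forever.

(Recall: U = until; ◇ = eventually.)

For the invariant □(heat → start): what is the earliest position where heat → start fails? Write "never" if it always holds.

Check heat → start at each position in order: 0 ✓, 1 ✓.
At position 2 the labels are {heat}, so heat → start is false there. This is the first violation.

2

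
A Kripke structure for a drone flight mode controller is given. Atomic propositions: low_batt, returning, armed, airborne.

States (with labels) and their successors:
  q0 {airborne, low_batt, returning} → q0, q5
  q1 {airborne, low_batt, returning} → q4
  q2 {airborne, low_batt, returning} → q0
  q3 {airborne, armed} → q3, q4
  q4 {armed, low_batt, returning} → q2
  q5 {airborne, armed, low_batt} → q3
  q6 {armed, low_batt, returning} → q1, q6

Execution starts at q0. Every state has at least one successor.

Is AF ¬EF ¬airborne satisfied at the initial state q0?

No

States satisfying ¬EF ¬airborne: ∅.
States satisfying AF ¬EF ¬airborne: ∅.
There is a path from q0 along which ¬EF ¬airborne never holds.
q0 ∉ Sat(AF ¬EF ¬airborne).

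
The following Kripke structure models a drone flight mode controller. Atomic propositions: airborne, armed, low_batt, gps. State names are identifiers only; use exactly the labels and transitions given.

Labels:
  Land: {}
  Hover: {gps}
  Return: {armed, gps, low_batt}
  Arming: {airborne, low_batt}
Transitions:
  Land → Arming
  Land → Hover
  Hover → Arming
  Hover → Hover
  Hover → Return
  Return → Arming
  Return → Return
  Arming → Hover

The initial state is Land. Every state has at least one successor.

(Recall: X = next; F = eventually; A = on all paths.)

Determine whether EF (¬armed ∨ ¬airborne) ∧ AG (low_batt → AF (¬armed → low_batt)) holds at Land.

Satisfied

States satisfying ¬armed ∨ ¬airborne: {Land, Hover, Return, Arming}.
States satisfying EF (¬armed ∨ ¬airborne): {Land, Hover, Return, Arming}.
States satisfying low_batt → AF (¬armed → low_batt): {Land, Hover, Return, Arming}.
States satisfying AG (low_batt → AF (¬armed → low_batt)): {Land, Hover, Return, Arming}.
States satisfying EF (¬armed ∨ ¬airborne) ∧ AG (low_batt → AF (¬armed → low_batt)): {Land, Hover, Return, Arming}.
Land ∈ Sat(EF (¬armed ∨ ¬airborne) ∧ AG (low_batt → AF (¬armed → low_batt))).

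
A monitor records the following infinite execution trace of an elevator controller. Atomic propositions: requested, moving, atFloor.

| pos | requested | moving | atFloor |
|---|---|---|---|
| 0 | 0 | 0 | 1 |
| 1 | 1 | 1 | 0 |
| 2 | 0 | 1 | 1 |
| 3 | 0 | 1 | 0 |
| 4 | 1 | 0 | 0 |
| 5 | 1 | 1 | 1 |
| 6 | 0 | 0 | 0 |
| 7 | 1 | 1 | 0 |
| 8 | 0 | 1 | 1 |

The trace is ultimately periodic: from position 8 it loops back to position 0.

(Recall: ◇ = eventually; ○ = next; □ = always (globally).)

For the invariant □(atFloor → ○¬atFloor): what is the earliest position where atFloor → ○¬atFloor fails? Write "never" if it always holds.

8

Check atFloor → ○¬atFloor at each position in order: 0 ✓, 1 ✓, 2 ✓, 3 ✓, 4 ✓, 5 ✓, 6 ✓, 7 ✓.
At position 8 the labels are {atFloor, moving} and the next position 0 has {atFloor}, so atFloor → ○¬atFloor is false there. This is the first violation.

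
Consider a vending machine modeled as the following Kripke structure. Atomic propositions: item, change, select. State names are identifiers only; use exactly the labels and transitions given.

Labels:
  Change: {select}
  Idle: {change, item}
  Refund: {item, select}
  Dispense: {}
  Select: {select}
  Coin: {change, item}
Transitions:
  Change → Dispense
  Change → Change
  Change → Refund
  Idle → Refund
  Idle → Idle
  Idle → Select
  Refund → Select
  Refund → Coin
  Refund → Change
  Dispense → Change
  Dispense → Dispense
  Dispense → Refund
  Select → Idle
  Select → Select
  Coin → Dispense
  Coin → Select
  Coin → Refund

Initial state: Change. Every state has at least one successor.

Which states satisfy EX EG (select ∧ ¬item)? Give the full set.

States satisfying EG (select ∧ ¬item): {Change, Select}.
States satisfying EX EG (select ∧ ¬item): {Change, Idle, Refund, Dispense, Select, Coin}.

{Change, Idle, Refund, Dispense, Select, Coin}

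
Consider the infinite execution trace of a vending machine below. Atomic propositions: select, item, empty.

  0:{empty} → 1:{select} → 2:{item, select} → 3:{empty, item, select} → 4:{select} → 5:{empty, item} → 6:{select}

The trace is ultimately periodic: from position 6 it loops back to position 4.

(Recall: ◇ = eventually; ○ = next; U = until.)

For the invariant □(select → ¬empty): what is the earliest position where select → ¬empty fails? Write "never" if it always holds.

Check select → ¬empty at each position in order: 0 ✓, 1 ✓, 2 ✓.
At position 3 the labels are {empty, item, select}, so select → ¬empty is false there. This is the first violation.

3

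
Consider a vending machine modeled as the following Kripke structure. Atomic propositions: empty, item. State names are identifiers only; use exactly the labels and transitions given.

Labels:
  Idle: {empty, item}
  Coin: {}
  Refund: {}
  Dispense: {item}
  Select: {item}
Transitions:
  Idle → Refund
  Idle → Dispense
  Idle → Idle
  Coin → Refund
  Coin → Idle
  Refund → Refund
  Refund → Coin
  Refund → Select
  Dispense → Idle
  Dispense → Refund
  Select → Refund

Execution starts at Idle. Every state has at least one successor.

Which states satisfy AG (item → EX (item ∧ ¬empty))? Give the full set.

States satisfying item → EX (item ∧ ¬empty): {Idle, Coin, Refund}.
States satisfying AG (item → EX (item ∧ ¬empty)): ∅.

none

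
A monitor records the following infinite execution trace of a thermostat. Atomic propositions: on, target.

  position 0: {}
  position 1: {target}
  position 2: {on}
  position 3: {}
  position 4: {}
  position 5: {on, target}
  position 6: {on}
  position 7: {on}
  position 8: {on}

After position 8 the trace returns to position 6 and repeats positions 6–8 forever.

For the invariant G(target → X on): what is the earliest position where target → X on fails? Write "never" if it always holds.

target → X on holds at every position 0..8, and those are all the positions the trace ever visits, so the invariant G(target → X on) is never violated.

never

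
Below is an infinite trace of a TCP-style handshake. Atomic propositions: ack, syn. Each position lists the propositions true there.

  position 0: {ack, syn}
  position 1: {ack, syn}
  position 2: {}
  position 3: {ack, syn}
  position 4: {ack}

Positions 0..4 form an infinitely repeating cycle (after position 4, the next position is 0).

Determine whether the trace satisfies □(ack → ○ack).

Does not hold

ack → ○ack must hold at every position from 0 onward. It fails at position 1, so □(ack → ○ack) is false.
Positions where ack holds: 0, 1, 3, 4.
Check ○ack at each: 0→ok, 1→fails, 3→ok, 4→ok.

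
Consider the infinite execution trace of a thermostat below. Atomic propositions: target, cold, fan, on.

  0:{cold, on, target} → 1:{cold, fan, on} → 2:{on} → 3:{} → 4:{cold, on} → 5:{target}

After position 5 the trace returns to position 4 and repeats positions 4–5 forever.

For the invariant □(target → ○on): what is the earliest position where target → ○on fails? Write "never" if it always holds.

never

target → ○on holds at every position 0..5, and those are all the positions the trace ever visits, so the invariant □(target → ○on) is never violated.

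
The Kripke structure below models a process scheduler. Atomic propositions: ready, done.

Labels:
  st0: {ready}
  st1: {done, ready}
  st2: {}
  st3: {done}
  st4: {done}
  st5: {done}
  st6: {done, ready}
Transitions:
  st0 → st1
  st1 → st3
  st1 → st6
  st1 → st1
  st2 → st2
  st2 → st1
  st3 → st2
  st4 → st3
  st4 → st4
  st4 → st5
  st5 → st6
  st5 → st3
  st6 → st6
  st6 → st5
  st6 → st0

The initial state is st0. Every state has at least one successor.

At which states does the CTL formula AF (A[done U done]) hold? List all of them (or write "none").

States satisfying A[done U done]: {st1, st3, st4, st5, st6}.
States satisfying AF (A[done U done]): {st0, st1, st3, st4, st5, st6}.

{st0, st1, st3, st4, st5, st6}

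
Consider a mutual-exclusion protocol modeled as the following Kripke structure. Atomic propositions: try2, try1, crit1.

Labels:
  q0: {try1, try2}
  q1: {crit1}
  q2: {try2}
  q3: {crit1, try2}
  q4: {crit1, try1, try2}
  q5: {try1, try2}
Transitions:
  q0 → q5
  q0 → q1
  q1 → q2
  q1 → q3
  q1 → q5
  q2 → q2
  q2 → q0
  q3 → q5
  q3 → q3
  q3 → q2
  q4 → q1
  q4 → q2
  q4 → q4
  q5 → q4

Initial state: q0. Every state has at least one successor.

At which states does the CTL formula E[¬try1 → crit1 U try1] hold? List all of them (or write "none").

{q0, q1, q3, q4, q5}

States satisfying ¬try1 → crit1: {q0, q1, q3, q4, q5}.
States satisfying try1: {q0, q4, q5}.
States satisfying E[¬try1 → crit1 U try1]: {q0, q1, q3, q4, q5}.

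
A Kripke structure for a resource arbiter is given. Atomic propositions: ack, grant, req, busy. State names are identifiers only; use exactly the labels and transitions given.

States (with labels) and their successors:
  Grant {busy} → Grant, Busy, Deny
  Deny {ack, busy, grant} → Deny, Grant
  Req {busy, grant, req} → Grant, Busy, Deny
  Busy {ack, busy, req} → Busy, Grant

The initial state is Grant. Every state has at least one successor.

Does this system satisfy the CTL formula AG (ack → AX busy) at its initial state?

States satisfying ack → AX busy: {Grant, Deny, Req, Busy}.
States satisfying AG (ack → AX busy): {Grant, Deny, Req, Busy}.
Every state reachable from Grant satisfies ack → AX busy.
Grant ∈ Sat(AG (ack → AX busy)).

Yes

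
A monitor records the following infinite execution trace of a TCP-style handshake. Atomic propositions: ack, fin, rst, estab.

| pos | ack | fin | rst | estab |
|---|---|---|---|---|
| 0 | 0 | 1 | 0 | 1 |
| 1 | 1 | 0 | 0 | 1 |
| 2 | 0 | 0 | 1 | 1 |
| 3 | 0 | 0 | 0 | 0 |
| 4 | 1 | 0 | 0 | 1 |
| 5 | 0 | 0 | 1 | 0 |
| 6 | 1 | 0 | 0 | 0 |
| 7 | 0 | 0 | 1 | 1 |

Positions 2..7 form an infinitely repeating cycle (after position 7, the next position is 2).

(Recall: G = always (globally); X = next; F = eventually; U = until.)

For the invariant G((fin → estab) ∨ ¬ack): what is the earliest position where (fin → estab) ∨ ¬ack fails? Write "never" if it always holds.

never

(fin → estab) ∨ ¬ack holds at every position 0..7, and those are all the positions the trace ever visits, so the invariant G((fin → estab) ∨ ¬ack) is never violated.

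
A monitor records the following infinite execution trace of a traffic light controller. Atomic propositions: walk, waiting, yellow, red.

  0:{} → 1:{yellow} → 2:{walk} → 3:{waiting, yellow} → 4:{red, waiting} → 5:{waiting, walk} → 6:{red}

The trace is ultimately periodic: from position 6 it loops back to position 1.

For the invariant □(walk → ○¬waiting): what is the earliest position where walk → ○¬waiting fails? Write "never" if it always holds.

Check walk → ○¬waiting at each position in order: 0 ✓, 1 ✓.
At position 2 the labels are {walk} and the next position 3 has {waiting, yellow}, so walk → ○¬waiting is false there. This is the first violation.

2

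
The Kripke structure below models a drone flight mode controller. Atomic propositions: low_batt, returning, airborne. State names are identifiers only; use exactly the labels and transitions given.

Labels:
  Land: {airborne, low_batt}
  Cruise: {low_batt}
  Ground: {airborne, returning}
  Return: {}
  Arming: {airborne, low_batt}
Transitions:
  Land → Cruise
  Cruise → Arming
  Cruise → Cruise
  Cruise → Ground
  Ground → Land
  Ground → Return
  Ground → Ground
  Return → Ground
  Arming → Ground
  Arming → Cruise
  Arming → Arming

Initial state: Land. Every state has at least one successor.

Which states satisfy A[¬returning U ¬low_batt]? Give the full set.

States satisfying ¬returning: {Land, Cruise, Return, Arming}.
States satisfying ¬low_batt: {Ground, Return}.
States satisfying A[¬returning U ¬low_batt]: {Ground, Return}.

{Ground, Return}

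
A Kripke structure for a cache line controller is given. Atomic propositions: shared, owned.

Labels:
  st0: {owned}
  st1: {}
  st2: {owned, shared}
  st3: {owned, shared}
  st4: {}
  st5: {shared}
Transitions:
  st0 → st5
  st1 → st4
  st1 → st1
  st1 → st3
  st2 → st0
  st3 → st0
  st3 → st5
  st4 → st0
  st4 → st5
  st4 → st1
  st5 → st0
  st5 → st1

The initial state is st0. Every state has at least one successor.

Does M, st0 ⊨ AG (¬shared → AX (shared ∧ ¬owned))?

Does not hold

States satisfying ¬shared → AX (shared ∧ ¬owned): {st0, st2, st3, st5}.
States satisfying AG (¬shared → AX (shared ∧ ¬owned)): ∅.
st1 is reachable from st0 and violates ¬shared → AX (shared ∧ ¬owned), so AG fails at st0.
st0 ∉ Sat(AG (¬shared → AX (shared ∧ ¬owned))).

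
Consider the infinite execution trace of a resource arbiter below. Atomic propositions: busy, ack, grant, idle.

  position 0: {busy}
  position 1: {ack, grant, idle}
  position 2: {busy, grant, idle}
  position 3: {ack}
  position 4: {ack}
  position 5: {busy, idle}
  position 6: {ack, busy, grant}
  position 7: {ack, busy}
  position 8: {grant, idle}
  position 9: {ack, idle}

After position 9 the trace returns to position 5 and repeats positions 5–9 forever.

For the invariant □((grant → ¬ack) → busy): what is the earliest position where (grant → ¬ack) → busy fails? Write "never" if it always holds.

Check (grant → ¬ack) → busy at each position in order: 0 ✓, 1 ✓, 2 ✓.
At position 3 the labels are {ack}, so (grant → ¬ack) → busy is false there. This is the first violation.

3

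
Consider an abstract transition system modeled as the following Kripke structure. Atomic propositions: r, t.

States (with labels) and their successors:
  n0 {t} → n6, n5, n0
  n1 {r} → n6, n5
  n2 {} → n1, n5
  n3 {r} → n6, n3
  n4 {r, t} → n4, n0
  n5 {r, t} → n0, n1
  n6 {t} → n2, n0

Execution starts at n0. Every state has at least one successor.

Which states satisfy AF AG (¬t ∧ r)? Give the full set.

States satisfying AG (¬t ∧ r): ∅.
States satisfying AF AG (¬t ∧ r): ∅.

none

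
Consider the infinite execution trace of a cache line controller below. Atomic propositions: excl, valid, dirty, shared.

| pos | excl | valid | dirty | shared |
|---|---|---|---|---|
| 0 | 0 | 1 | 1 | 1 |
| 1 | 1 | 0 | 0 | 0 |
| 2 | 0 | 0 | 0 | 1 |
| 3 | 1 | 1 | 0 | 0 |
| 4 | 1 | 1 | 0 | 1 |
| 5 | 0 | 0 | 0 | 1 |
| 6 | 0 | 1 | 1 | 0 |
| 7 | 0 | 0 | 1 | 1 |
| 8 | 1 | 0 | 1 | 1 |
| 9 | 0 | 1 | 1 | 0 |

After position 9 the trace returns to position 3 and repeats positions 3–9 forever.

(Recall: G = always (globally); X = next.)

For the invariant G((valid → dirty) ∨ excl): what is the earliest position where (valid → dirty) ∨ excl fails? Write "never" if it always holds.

never

(valid → dirty) ∨ excl holds at every position 0..9, and those are all the positions the trace ever visits, so the invariant G((valid → dirty) ∨ excl) is never violated.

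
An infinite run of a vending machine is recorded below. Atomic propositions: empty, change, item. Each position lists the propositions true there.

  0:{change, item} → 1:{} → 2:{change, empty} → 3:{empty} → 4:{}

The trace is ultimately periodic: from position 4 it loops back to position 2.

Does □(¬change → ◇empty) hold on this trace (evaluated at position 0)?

¬change → ◇empty holds at every position 0..4, and those are all positions ever visited, so □(¬change → ◇empty) holds.
Positions where ¬change holds: 1, 3, 4.
Check ◇empty at each: 1→ok, 3→ok, 4→ok.

Satisfied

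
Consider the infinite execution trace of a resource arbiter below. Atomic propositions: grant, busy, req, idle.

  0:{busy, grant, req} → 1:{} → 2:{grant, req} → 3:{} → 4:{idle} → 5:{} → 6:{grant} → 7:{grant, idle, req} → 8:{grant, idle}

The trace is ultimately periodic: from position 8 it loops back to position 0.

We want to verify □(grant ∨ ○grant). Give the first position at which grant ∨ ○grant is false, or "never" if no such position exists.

3

Check grant ∨ ○grant at each position in order: 0 ✓, 1 ✓, 2 ✓.
At position 3 the labels are {} and the next position 4 has {idle}, so grant ∨ ○grant is false there. This is the first violation.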